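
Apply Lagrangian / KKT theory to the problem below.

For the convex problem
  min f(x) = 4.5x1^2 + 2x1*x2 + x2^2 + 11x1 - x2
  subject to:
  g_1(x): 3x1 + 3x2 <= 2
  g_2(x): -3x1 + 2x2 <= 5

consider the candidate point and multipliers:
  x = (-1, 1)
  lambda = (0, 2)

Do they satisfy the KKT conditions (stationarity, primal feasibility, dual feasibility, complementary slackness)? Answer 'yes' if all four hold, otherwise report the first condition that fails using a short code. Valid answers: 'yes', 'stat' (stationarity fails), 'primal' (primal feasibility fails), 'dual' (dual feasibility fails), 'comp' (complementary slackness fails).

Gradient of f: grad f(x) = Q x + c = (4, -1)
Constraint values g_i(x) = a_i^T x - b_i:
  g_1((-1, 1)) = -2
  g_2((-1, 1)) = 0
Stationarity residual: grad f(x) + sum_i lambda_i a_i = (-2, 3)
  -> stationarity FAILS
Primal feasibility (all g_i <= 0): OK
Dual feasibility (all lambda_i >= 0): OK
Complementary slackness (lambda_i * g_i(x) = 0 for all i): OK

Verdict: the first failing condition is stationarity -> stat.

stat


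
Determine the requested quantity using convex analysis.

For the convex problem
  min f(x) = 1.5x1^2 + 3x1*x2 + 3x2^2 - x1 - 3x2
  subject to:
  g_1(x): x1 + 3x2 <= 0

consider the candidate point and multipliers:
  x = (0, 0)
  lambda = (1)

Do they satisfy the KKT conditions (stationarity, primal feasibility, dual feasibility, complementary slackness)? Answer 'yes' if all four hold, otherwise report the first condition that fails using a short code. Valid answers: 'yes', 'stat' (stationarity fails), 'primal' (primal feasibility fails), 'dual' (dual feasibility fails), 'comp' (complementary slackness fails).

Gradient of f: grad f(x) = Q x + c = (-1, -3)
Constraint values g_i(x) = a_i^T x - b_i:
  g_1((0, 0)) = 0
Stationarity residual: grad f(x) + sum_i lambda_i a_i = (0, 0)
  -> stationarity OK
Primal feasibility (all g_i <= 0): OK
Dual feasibility (all lambda_i >= 0): OK
Complementary slackness (lambda_i * g_i(x) = 0 for all i): OK

Verdict: yes, KKT holds.

yes


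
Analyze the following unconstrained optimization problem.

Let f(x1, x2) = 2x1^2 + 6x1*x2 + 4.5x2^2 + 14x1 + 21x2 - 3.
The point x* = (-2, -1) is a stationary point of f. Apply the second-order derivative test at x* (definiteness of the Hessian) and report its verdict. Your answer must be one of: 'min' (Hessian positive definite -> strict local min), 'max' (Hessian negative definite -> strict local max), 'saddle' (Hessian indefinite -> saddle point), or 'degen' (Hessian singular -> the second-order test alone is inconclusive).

Compute the Hessian H = grad^2 f:
  H = [[4, 6], [6, 9]]
Verify stationarity: grad f(x*) = H x* + g = (0, 0).
Eigenvalues of H: 0, 13.
H has a zero eigenvalue (singular; positive semidefinite but not definite), so H is neither positive definite, negative definite, nor indefinite. The second-order test alone is inconclusive -> degen.
(Indeed, f is constant along the null direction of H through x*, so x* is not a strict local extremum.)

degen


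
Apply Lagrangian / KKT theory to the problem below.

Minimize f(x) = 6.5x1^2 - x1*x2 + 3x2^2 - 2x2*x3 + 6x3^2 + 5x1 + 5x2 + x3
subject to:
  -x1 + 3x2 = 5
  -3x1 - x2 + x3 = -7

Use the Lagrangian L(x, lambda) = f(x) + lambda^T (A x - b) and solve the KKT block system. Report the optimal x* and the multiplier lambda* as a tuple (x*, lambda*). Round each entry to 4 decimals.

Form the Lagrangian:
  L(x, lambda) = (1/2) x^T Q x + c^T x + lambda^T (A x - b)
Stationarity (grad_x L = 0): Q x + c + A^T lambda = 0.
Primal feasibility: A x = b.

This gives the KKT block system:
  [ Q   A^T ] [ x     ]   [-c ]
  [ A    0  ] [ lambda ] = [ b ]

Solving the linear system:
  x*      = (1.4745, 2.1582, -0.4182)
  lambda* = (-2.9922, 8.3344)
  f(x*)   = 45.5235

x* = (1.4745, 2.1582, -0.4182), lambda* = (-2.9922, 8.3344)


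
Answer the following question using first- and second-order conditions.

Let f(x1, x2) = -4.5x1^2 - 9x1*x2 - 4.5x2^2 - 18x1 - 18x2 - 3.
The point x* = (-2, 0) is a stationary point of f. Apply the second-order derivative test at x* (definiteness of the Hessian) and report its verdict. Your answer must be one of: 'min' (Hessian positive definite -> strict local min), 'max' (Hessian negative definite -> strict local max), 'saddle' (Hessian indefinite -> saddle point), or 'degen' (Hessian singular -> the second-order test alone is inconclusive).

Compute the Hessian H = grad^2 f:
  H = [[-9, -9], [-9, -9]]
Verify stationarity: grad f(x*) = H x* + g = (0, 0).
Eigenvalues of H: -18, 0.
H has a zero eigenvalue (singular; negative semidefinite but not definite), so H is neither positive definite, negative definite, nor indefinite. The second-order test alone is inconclusive -> degen.
(Indeed, f is constant along the null direction of H through x*, so x* is not a strict local extremum.)

degen


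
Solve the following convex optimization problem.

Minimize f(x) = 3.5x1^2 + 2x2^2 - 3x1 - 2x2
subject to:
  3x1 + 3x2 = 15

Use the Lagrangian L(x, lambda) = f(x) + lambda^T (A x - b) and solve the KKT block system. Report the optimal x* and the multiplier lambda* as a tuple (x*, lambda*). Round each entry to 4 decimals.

Form the Lagrangian:
  L(x, lambda) = (1/2) x^T Q x + c^T x + lambda^T (A x - b)
Stationarity (grad_x L = 0): Q x + c + A^T lambda = 0.
Primal feasibility: A x = b.

This gives the KKT block system:
  [ Q   A^T ] [ x     ]   [-c ]
  [ A    0  ] [ lambda ] = [ b ]

Solving the linear system:
  x*      = (1.9091, 3.0909)
  lambda* = (-3.4545)
  f(x*)   = 19.9545

x* = (1.9091, 3.0909), lambda* = (-3.4545)


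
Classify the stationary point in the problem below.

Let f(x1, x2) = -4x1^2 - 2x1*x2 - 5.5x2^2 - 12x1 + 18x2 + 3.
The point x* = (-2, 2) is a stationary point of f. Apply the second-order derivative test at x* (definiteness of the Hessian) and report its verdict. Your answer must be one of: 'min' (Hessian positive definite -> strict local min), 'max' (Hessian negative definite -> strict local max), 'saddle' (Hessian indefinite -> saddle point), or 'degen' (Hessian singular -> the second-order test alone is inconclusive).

Compute the Hessian H = grad^2 f:
  H = [[-8, -2], [-2, -11]]
Verify stationarity: grad f(x*) = H x* + g = (0, 0).
Eigenvalues of H: -12, -7.
Both eigenvalues < 0, so H is negative definite -> x* is a strict local max.

max


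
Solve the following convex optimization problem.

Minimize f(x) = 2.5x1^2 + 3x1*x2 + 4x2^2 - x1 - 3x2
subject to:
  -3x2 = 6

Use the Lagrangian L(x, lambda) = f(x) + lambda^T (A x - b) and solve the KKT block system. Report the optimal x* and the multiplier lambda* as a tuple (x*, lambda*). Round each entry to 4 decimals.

Form the Lagrangian:
  L(x, lambda) = (1/2) x^T Q x + c^T x + lambda^T (A x - b)
Stationarity (grad_x L = 0): Q x + c + A^T lambda = 0.
Primal feasibility: A x = b.

This gives the KKT block system:
  [ Q   A^T ] [ x     ]   [-c ]
  [ A    0  ] [ lambda ] = [ b ]

Solving the linear system:
  x*      = (1.4, -2)
  lambda* = (-4.9333)
  f(x*)   = 17.1

x* = (1.4, -2), lambda* = (-4.9333)


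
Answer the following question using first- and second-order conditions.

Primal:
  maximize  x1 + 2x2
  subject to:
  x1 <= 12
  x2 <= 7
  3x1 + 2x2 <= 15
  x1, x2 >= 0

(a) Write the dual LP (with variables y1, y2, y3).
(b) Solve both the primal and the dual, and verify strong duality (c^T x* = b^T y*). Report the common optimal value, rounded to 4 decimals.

The standard primal-dual pair for 'max c^T x s.t. A x <= b, x >= 0' is:
  Dual:  min b^T y  s.t.  A^T y >= c,  y >= 0.

So the dual LP is:
  minimize  12y1 + 7y2 + 15y3
  subject to:
    y1 + 3y3 >= 1
    y2 + 2y3 >= 2
    y1, y2, y3 >= 0

Solving the primal: x* = (0.3333, 7).
  primal value c^T x* = 14.3333.
Solving the dual: y* = (0, 1.3333, 0.3333).
  dual value b^T y* = 14.3333.
Strong duality: c^T x* = b^T y*. Confirmed.

14.3333


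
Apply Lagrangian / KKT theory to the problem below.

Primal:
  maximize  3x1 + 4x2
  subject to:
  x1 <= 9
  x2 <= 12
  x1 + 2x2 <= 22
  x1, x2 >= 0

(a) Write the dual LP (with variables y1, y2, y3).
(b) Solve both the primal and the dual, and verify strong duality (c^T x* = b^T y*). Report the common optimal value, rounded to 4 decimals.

The standard primal-dual pair for 'max c^T x s.t. A x <= b, x >= 0' is:
  Dual:  min b^T y  s.t.  A^T y >= c,  y >= 0.

So the dual LP is:
  minimize  9y1 + 12y2 + 22y3
  subject to:
    y1 + y3 >= 3
    y2 + 2y3 >= 4
    y1, y2, y3 >= 0

Solving the primal: x* = (9, 6.5).
  primal value c^T x* = 53.
Solving the dual: y* = (1, 0, 2).
  dual value b^T y* = 53.
Strong duality: c^T x* = b^T y*. Confirmed.

53


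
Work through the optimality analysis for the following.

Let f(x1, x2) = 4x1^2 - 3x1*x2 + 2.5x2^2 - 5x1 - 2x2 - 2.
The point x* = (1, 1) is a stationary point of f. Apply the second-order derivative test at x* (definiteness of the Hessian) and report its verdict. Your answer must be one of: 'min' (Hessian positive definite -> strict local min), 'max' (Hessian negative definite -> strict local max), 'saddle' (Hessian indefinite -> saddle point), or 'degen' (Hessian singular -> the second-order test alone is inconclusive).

Compute the Hessian H = grad^2 f:
  H = [[8, -3], [-3, 5]]
Verify stationarity: grad f(x*) = H x* + g = (0, 0).
Eigenvalues of H: 3.1459, 9.8541.
Both eigenvalues > 0, so H is positive definite -> x* is a strict local min.

min


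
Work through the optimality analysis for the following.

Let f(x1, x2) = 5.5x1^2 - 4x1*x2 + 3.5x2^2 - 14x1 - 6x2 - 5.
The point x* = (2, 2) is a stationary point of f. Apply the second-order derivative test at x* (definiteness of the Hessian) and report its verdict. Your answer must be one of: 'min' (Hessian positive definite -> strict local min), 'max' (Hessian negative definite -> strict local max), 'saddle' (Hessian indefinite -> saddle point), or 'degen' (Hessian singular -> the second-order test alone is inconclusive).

Compute the Hessian H = grad^2 f:
  H = [[11, -4], [-4, 7]]
Verify stationarity: grad f(x*) = H x* + g = (0, 0).
Eigenvalues of H: 4.5279, 13.4721.
Both eigenvalues > 0, so H is positive definite -> x* is a strict local min.

min


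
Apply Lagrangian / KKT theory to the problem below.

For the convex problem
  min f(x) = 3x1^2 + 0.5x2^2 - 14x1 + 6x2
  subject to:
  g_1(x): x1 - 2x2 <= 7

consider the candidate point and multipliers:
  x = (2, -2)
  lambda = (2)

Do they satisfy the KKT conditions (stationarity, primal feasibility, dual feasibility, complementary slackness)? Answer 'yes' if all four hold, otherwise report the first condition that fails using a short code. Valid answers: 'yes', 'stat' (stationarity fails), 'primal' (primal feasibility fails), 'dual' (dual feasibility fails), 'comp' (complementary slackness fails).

Gradient of f: grad f(x) = Q x + c = (-2, 4)
Constraint values g_i(x) = a_i^T x - b_i:
  g_1((2, -2)) = -1
Stationarity residual: grad f(x) + sum_i lambda_i a_i = (0, 0)
  -> stationarity OK
Primal feasibility (all g_i <= 0): OK
Dual feasibility (all lambda_i >= 0): OK
Complementary slackness (lambda_i * g_i(x) = 0 for all i): FAILS

Verdict: the first failing condition is complementary_slackness -> comp.

comp


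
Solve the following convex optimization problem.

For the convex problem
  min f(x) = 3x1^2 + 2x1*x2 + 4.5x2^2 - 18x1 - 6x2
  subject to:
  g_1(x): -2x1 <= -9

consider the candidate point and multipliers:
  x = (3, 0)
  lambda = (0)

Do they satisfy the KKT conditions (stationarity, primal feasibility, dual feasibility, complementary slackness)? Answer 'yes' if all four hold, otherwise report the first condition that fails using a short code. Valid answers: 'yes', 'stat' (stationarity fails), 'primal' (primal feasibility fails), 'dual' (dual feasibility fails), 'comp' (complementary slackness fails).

Gradient of f: grad f(x) = Q x + c = (0, 0)
Constraint values g_i(x) = a_i^T x - b_i:
  g_1((3, 0)) = 3
Stationarity residual: grad f(x) + sum_i lambda_i a_i = (0, 0)
  -> stationarity OK
Primal feasibility (all g_i <= 0): FAILS
Dual feasibility (all lambda_i >= 0): OK
Complementary slackness (lambda_i * g_i(x) = 0 for all i): OK

Verdict: the first failing condition is primal_feasibility -> primal.

primal


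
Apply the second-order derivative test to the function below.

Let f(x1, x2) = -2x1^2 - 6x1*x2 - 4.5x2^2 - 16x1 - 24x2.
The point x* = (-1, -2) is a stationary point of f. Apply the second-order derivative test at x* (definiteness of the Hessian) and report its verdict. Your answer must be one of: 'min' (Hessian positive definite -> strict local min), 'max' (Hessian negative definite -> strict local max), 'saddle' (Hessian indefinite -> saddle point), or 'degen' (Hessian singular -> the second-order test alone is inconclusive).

Compute the Hessian H = grad^2 f:
  H = [[-4, -6], [-6, -9]]
Verify stationarity: grad f(x*) = H x* + g = (0, 0).
Eigenvalues of H: -13, 0.
H has a zero eigenvalue (singular; negative semidefinite but not definite), so H is neither positive definite, negative definite, nor indefinite. The second-order test alone is inconclusive -> degen.
(Indeed, f is constant along the null direction of H through x*, so x* is not a strict local extremum.)

degen


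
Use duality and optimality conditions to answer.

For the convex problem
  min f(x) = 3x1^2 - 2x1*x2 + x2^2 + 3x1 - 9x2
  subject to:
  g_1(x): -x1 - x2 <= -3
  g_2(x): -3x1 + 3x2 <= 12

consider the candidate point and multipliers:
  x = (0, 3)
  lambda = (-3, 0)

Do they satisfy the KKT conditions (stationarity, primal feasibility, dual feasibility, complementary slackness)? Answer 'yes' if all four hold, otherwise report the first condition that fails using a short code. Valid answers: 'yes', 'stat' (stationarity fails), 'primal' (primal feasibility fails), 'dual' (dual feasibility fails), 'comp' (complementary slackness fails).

Gradient of f: grad f(x) = Q x + c = (-3, -3)
Constraint values g_i(x) = a_i^T x - b_i:
  g_1((0, 3)) = 0
  g_2((0, 3)) = -3
Stationarity residual: grad f(x) + sum_i lambda_i a_i = (0, 0)
  -> stationarity OK
Primal feasibility (all g_i <= 0): OK
Dual feasibility (all lambda_i >= 0): FAILS
Complementary slackness (lambda_i * g_i(x) = 0 for all i): OK

Verdict: the first failing condition is dual_feasibility -> dual.

dual


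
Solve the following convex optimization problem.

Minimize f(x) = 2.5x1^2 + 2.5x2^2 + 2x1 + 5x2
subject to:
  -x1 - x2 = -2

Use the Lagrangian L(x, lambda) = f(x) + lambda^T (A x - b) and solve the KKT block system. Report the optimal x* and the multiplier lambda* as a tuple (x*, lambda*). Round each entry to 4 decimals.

Form the Lagrangian:
  L(x, lambda) = (1/2) x^T Q x + c^T x + lambda^T (A x - b)
Stationarity (grad_x L = 0): Q x + c + A^T lambda = 0.
Primal feasibility: A x = b.

This gives the KKT block system:
  [ Q   A^T ] [ x     ]   [-c ]
  [ A    0  ] [ lambda ] = [ b ]

Solving the linear system:
  x*      = (1.3, 0.7)
  lambda* = (8.5)
  f(x*)   = 11.55

x* = (1.3, 0.7), lambda* = (8.5)


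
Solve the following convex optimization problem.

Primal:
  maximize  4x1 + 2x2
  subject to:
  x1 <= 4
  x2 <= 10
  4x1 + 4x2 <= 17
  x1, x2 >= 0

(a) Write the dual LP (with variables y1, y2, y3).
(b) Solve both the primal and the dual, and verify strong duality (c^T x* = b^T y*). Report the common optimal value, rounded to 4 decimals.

The standard primal-dual pair for 'max c^T x s.t. A x <= b, x >= 0' is:
  Dual:  min b^T y  s.t.  A^T y >= c,  y >= 0.

So the dual LP is:
  minimize  4y1 + 10y2 + 17y3
  subject to:
    y1 + 4y3 >= 4
    y2 + 4y3 >= 2
    y1, y2, y3 >= 0

Solving the primal: x* = (4, 0.25).
  primal value c^T x* = 16.5.
Solving the dual: y* = (2, 0, 0.5).
  dual value b^T y* = 16.5.
Strong duality: c^T x* = b^T y*. Confirmed.

16.5


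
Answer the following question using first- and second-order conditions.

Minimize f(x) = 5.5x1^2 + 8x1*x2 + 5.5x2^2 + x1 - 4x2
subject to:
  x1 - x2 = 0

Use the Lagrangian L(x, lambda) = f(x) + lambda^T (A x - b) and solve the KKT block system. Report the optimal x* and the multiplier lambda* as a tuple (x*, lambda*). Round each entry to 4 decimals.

Form the Lagrangian:
  L(x, lambda) = (1/2) x^T Q x + c^T x + lambda^T (A x - b)
Stationarity (grad_x L = 0): Q x + c + A^T lambda = 0.
Primal feasibility: A x = b.

This gives the KKT block system:
  [ Q   A^T ] [ x     ]   [-c ]
  [ A    0  ] [ lambda ] = [ b ]

Solving the linear system:
  x*      = (0.0789, 0.0789)
  lambda* = (-2.5)
  f(x*)   = -0.1184

x* = (0.0789, 0.0789), lambda* = (-2.5)


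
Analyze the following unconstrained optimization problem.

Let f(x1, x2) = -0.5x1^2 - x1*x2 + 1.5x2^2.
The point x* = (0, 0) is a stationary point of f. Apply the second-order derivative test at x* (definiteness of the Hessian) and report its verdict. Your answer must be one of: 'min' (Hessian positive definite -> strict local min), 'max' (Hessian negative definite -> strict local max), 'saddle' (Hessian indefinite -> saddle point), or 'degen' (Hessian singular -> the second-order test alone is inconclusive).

Compute the Hessian H = grad^2 f:
  H = [[-1, -1], [-1, 3]]
Verify stationarity: grad f(x*) = H x* + g = (0, 0).
Eigenvalues of H: -1.2361, 3.2361.
Eigenvalues have mixed signs, so H is indefinite -> x* is a saddle point.

saddle


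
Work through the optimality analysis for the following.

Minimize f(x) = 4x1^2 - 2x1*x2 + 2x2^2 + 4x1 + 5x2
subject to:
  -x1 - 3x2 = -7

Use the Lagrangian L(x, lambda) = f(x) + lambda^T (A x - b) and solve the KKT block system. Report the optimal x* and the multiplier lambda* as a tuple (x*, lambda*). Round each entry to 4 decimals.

Form the Lagrangian:
  L(x, lambda) = (1/2) x^T Q x + c^T x + lambda^T (A x - b)
Stationarity (grad_x L = 0): Q x + c + A^T lambda = 0.
Primal feasibility: A x = b.

This gives the KKT block system:
  [ Q   A^T ] [ x     ]   [-c ]
  [ A    0  ] [ lambda ] = [ b ]

Solving the linear system:
  x*      = (0.5568, 2.1477)
  lambda* = (4.1591)
  f(x*)   = 21.0398

x* = (0.5568, 2.1477), lambda* = (4.1591)


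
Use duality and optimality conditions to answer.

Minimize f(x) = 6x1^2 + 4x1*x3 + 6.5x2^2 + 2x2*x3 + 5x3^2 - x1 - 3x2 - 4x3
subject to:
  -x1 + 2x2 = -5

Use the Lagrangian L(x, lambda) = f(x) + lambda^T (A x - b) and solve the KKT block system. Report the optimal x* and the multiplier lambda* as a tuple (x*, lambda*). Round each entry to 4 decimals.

Form the Lagrangian:
  L(x, lambda) = (1/2) x^T Q x + c^T x + lambda^T (A x - b)
Stationarity (grad_x L = 0): Q x + c + A^T lambda = 0.
Primal feasibility: A x = b.

This gives the KKT block system:
  [ Q   A^T ] [ x     ]   [-c ]
  [ A    0  ] [ lambda ] = [ b ]

Solving the linear system:
  x*      = (1.1176, -1.9412, 0.3412)
  lambda* = (13.7765)
  f(x*)   = 36.1118

x* = (1.1176, -1.9412, 0.3412), lambda* = (13.7765)


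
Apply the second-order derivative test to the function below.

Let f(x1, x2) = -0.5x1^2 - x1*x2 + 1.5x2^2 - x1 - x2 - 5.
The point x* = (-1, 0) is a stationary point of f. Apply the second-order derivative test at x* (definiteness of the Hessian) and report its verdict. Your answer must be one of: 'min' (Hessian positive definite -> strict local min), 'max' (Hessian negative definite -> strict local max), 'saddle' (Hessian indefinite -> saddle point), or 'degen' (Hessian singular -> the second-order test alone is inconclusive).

Compute the Hessian H = grad^2 f:
  H = [[-1, -1], [-1, 3]]
Verify stationarity: grad f(x*) = H x* + g = (0, 0).
Eigenvalues of H: -1.2361, 3.2361.
Eigenvalues have mixed signs, so H is indefinite -> x* is a saddle point.

saddle


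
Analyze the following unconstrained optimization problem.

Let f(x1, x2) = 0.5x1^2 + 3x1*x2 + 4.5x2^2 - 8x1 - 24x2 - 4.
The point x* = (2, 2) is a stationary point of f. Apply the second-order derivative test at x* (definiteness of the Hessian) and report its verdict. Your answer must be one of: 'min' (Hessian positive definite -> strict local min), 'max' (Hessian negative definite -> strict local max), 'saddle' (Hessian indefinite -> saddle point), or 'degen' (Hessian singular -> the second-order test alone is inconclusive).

Compute the Hessian H = grad^2 f:
  H = [[1, 3], [3, 9]]
Verify stationarity: grad f(x*) = H x* + g = (0, 0).
Eigenvalues of H: 0, 10.
H has a zero eigenvalue (singular; positive semidefinite but not definite), so H is neither positive definite, negative definite, nor indefinite. The second-order test alone is inconclusive -> degen.
(Indeed, f is constant along the null direction of H through x*, so x* is not a strict local extremum.)

degen


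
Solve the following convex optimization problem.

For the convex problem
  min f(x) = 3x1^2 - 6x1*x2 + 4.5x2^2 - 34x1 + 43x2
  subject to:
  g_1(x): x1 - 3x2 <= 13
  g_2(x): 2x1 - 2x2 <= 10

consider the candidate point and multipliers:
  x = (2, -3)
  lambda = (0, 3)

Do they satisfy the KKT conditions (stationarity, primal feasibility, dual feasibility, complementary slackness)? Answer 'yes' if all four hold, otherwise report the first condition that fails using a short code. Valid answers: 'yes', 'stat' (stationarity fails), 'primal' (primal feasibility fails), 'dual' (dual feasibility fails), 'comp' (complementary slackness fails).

Gradient of f: grad f(x) = Q x + c = (-4, 4)
Constraint values g_i(x) = a_i^T x - b_i:
  g_1((2, -3)) = -2
  g_2((2, -3)) = 0
Stationarity residual: grad f(x) + sum_i lambda_i a_i = (2, -2)
  -> stationarity FAILS
Primal feasibility (all g_i <= 0): OK
Dual feasibility (all lambda_i >= 0): OK
Complementary slackness (lambda_i * g_i(x) = 0 for all i): OK

Verdict: the first failing condition is stationarity -> stat.

stat


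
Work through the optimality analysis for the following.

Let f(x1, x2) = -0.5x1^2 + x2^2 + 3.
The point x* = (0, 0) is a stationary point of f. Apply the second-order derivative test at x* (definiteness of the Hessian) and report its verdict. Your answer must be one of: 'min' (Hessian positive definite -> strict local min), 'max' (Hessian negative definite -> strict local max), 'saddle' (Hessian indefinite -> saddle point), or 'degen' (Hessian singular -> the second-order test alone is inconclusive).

Compute the Hessian H = grad^2 f:
  H = [[-1, 0], [0, 2]]
Verify stationarity: grad f(x*) = H x* + g = (0, 0).
Eigenvalues of H: -1, 2.
Eigenvalues have mixed signs, so H is indefinite -> x* is a saddle point.

saddle


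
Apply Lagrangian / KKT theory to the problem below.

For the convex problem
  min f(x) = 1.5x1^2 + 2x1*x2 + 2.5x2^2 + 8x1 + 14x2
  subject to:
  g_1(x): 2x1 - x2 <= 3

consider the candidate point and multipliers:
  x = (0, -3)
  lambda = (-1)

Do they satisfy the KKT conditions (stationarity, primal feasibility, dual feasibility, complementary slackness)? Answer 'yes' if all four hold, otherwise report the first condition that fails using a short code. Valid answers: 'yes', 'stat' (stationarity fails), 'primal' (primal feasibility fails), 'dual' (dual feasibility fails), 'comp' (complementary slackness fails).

Gradient of f: grad f(x) = Q x + c = (2, -1)
Constraint values g_i(x) = a_i^T x - b_i:
  g_1((0, -3)) = 0
Stationarity residual: grad f(x) + sum_i lambda_i a_i = (0, 0)
  -> stationarity OK
Primal feasibility (all g_i <= 0): OK
Dual feasibility (all lambda_i >= 0): FAILS
Complementary slackness (lambda_i * g_i(x) = 0 for all i): OK

Verdict: the first failing condition is dual_feasibility -> dual.

dual


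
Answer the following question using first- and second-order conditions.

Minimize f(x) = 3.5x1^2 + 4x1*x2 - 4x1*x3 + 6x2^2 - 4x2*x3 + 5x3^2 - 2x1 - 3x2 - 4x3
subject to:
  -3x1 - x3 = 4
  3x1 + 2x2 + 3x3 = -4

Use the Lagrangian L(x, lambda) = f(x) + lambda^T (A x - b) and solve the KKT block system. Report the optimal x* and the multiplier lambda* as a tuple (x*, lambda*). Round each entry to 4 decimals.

Form the Lagrangian:
  L(x, lambda) = (1/2) x^T Q x + c^T x + lambda^T (A x - b)
Stationarity (grad_x L = 0): Q x + c + A^T lambda = 0.
Primal feasibility: A x = b.

This gives the KKT block system:
  [ Q   A^T ] [ x     ]   [-c ]
  [ A    0  ] [ lambda ] = [ b ]

Solving the linear system:
  x*      = (-1.2092, 0.3723, -0.3723)
  lambda* = (-1.5554, 0.94)
  f(x*)   = 6.3862

x* = (-1.2092, 0.3723, -0.3723), lambda* = (-1.5554, 0.94)


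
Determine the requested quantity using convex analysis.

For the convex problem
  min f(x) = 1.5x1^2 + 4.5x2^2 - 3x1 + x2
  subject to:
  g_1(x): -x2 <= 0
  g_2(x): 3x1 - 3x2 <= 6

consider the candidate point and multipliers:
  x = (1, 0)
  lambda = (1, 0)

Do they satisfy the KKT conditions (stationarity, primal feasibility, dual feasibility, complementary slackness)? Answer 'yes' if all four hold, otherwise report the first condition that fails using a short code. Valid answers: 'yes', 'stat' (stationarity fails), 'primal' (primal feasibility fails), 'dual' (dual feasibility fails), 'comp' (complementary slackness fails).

Gradient of f: grad f(x) = Q x + c = (0, 1)
Constraint values g_i(x) = a_i^T x - b_i:
  g_1((1, 0)) = 0
  g_2((1, 0)) = -3
Stationarity residual: grad f(x) + sum_i lambda_i a_i = (0, 0)
  -> stationarity OK
Primal feasibility (all g_i <= 0): OK
Dual feasibility (all lambda_i >= 0): OK
Complementary slackness (lambda_i * g_i(x) = 0 for all i): OK

Verdict: yes, KKT holds.

yes


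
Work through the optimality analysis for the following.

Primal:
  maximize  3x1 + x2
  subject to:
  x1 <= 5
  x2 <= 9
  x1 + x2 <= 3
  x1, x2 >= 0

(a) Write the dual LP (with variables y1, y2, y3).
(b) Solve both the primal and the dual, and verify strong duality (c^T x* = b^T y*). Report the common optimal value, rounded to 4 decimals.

The standard primal-dual pair for 'max c^T x s.t. A x <= b, x >= 0' is:
  Dual:  min b^T y  s.t.  A^T y >= c,  y >= 0.

So the dual LP is:
  minimize  5y1 + 9y2 + 3y3
  subject to:
    y1 + y3 >= 3
    y2 + y3 >= 1
    y1, y2, y3 >= 0

Solving the primal: x* = (3, 0).
  primal value c^T x* = 9.
Solving the dual: y* = (0, 0, 3).
  dual value b^T y* = 9.
Strong duality: c^T x* = b^T y*. Confirmed.

9


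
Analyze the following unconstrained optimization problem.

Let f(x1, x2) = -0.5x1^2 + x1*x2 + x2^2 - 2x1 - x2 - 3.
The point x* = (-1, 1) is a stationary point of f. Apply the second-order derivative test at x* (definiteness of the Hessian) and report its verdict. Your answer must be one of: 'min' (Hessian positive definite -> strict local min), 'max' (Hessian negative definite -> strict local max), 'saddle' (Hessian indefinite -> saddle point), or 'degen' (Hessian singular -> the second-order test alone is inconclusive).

Compute the Hessian H = grad^2 f:
  H = [[-1, 1], [1, 2]]
Verify stationarity: grad f(x*) = H x* + g = (0, 0).
Eigenvalues of H: -1.3028, 2.3028.
Eigenvalues have mixed signs, so H is indefinite -> x* is a saddle point.

saddle


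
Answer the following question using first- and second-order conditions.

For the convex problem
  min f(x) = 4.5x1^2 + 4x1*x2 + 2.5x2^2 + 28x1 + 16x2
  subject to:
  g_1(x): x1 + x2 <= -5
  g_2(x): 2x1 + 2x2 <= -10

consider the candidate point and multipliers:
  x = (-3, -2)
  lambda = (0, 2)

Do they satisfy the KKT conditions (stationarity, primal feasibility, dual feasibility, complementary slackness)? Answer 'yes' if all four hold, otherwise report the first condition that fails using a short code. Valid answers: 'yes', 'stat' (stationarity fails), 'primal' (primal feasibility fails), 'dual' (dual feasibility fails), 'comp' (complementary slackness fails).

Gradient of f: grad f(x) = Q x + c = (-7, -6)
Constraint values g_i(x) = a_i^T x - b_i:
  g_1((-3, -2)) = 0
  g_2((-3, -2)) = 0
Stationarity residual: grad f(x) + sum_i lambda_i a_i = (-3, -2)
  -> stationarity FAILS
Primal feasibility (all g_i <= 0): OK
Dual feasibility (all lambda_i >= 0): OK
Complementary slackness (lambda_i * g_i(x) = 0 for all i): OK

Verdict: the first failing condition is stationarity -> stat.

stat


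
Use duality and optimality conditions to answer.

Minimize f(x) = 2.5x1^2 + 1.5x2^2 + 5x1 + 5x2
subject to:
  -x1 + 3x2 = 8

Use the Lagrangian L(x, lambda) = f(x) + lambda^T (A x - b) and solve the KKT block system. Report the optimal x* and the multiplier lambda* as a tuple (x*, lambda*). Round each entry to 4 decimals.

Form the Lagrangian:
  L(x, lambda) = (1/2) x^T Q x + c^T x + lambda^T (A x - b)
Stationarity (grad_x L = 0): Q x + c + A^T lambda = 0.
Primal feasibility: A x = b.

This gives the KKT block system:
  [ Q   A^T ] [ x     ]   [-c ]
  [ A    0  ] [ lambda ] = [ b ]

Solving the linear system:
  x*      = (-1.75, 2.0833)
  lambda* = (-3.75)
  f(x*)   = 15.8333

x* = (-1.75, 2.0833), lambda* = (-3.75)


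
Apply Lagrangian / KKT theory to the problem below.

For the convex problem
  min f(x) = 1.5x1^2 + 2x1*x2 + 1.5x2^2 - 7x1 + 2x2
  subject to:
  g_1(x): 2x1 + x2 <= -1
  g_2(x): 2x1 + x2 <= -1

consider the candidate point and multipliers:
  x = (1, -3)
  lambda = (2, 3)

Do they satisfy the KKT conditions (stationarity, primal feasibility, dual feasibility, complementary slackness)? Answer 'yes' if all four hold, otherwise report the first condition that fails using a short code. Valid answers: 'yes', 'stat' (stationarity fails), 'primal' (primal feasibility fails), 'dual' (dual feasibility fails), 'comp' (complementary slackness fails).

Gradient of f: grad f(x) = Q x + c = (-10, -5)
Constraint values g_i(x) = a_i^T x - b_i:
  g_1((1, -3)) = 0
  g_2((1, -3)) = 0
Stationarity residual: grad f(x) + sum_i lambda_i a_i = (0, 0)
  -> stationarity OK
Primal feasibility (all g_i <= 0): OK
Dual feasibility (all lambda_i >= 0): OK
Complementary slackness (lambda_i * g_i(x) = 0 for all i): OK

Verdict: yes, KKT holds.

yes


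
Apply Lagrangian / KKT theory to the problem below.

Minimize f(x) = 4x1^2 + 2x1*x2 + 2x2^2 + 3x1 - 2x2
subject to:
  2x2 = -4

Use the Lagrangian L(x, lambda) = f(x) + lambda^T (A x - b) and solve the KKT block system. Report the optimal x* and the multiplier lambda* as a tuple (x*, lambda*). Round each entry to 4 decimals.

Form the Lagrangian:
  L(x, lambda) = (1/2) x^T Q x + c^T x + lambda^T (A x - b)
Stationarity (grad_x L = 0): Q x + c + A^T lambda = 0.
Primal feasibility: A x = b.

This gives the KKT block system:
  [ Q   A^T ] [ x     ]   [-c ]
  [ A    0  ] [ lambda ] = [ b ]

Solving the linear system:
  x*      = (0.125, -2)
  lambda* = (4.875)
  f(x*)   = 11.9375

x* = (0.125, -2), lambda* = (4.875)


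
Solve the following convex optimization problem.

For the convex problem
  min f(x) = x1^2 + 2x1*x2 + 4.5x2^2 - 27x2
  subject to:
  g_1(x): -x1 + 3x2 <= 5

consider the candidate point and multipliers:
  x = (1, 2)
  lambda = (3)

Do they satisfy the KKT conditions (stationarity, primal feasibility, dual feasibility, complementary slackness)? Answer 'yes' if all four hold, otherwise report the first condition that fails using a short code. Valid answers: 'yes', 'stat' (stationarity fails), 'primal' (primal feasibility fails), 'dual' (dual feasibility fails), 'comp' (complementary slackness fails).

Gradient of f: grad f(x) = Q x + c = (6, -7)
Constraint values g_i(x) = a_i^T x - b_i:
  g_1((1, 2)) = 0
Stationarity residual: grad f(x) + sum_i lambda_i a_i = (3, 2)
  -> stationarity FAILS
Primal feasibility (all g_i <= 0): OK
Dual feasibility (all lambda_i >= 0): OK
Complementary slackness (lambda_i * g_i(x) = 0 for all i): OK

Verdict: the first failing condition is stationarity -> stat.

stat


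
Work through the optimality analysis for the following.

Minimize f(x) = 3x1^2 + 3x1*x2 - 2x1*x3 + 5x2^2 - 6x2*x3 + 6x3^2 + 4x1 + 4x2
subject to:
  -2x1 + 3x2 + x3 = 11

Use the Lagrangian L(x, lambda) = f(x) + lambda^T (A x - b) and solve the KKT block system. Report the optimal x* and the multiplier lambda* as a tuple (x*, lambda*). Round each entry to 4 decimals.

Form the Lagrangian:
  L(x, lambda) = (1/2) x^T Q x + c^T x + lambda^T (A x - b)
Stationarity (grad_x L = 0): Q x + c + A^T lambda = 0.
Primal feasibility: A x = b.

This gives the KKT block system:
  [ Q   A^T ] [ x     ]   [-c ]
  [ A    0  ] [ lambda ] = [ b ]

Solving the linear system:
  x*      = (-2.4222, 1.7944, 0.7724)
  lambda* = (-3.3475)
  f(x*)   = 17.1556

x* = (-2.4222, 1.7944, 0.7724), lambda* = (-3.3475)


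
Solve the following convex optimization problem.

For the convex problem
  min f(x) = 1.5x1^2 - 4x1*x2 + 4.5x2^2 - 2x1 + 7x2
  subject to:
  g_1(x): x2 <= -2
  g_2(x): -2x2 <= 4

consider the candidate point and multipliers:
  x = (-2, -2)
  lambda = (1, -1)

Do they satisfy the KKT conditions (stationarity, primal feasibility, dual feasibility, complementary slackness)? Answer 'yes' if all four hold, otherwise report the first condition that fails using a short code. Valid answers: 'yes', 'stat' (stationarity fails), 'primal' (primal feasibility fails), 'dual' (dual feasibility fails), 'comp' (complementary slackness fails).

Gradient of f: grad f(x) = Q x + c = (0, -3)
Constraint values g_i(x) = a_i^T x - b_i:
  g_1((-2, -2)) = 0
  g_2((-2, -2)) = 0
Stationarity residual: grad f(x) + sum_i lambda_i a_i = (0, 0)
  -> stationarity OK
Primal feasibility (all g_i <= 0): OK
Dual feasibility (all lambda_i >= 0): FAILS
Complementary slackness (lambda_i * g_i(x) = 0 for all i): OK

Verdict: the first failing condition is dual_feasibility -> dual.

dual


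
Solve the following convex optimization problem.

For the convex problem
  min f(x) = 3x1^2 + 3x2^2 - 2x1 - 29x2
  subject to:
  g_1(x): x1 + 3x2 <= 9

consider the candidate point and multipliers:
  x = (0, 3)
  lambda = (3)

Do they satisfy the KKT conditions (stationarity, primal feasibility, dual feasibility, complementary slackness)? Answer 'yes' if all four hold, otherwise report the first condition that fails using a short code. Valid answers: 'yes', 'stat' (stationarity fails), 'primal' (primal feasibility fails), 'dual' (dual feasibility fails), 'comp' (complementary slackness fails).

Gradient of f: grad f(x) = Q x + c = (-2, -11)
Constraint values g_i(x) = a_i^T x - b_i:
  g_1((0, 3)) = 0
Stationarity residual: grad f(x) + sum_i lambda_i a_i = (1, -2)
  -> stationarity FAILS
Primal feasibility (all g_i <= 0): OK
Dual feasibility (all lambda_i >= 0): OK
Complementary slackness (lambda_i * g_i(x) = 0 for all i): OK

Verdict: the first failing condition is stationarity -> stat.

stat


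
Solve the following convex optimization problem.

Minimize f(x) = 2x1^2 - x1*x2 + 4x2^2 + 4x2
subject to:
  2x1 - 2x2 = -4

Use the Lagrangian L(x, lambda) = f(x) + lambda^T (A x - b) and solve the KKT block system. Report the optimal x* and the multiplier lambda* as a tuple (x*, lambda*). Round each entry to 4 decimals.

Form the Lagrangian:
  L(x, lambda) = (1/2) x^T Q x + c^T x + lambda^T (A x - b)
Stationarity (grad_x L = 0): Q x + c + A^T lambda = 0.
Primal feasibility: A x = b.

This gives the KKT block system:
  [ Q   A^T ] [ x     ]   [-c ]
  [ A    0  ] [ lambda ] = [ b ]

Solving the linear system:
  x*      = (-1.8, 0.2)
  lambda* = (3.7)
  f(x*)   = 7.8

x* = (-1.8, 0.2), lambda* = (3.7)


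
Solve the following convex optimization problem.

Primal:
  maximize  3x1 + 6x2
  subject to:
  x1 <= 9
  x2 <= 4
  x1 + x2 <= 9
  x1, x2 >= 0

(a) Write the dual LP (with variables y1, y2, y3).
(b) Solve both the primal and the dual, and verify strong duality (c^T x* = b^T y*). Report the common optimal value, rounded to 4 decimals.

The standard primal-dual pair for 'max c^T x s.t. A x <= b, x >= 0' is:
  Dual:  min b^T y  s.t.  A^T y >= c,  y >= 0.

So the dual LP is:
  minimize  9y1 + 4y2 + 9y3
  subject to:
    y1 + y3 >= 3
    y2 + y3 >= 6
    y1, y2, y3 >= 0

Solving the primal: x* = (5, 4).
  primal value c^T x* = 39.
Solving the dual: y* = (0, 3, 3).
  dual value b^T y* = 39.
Strong duality: c^T x* = b^T y*. Confirmed.

39


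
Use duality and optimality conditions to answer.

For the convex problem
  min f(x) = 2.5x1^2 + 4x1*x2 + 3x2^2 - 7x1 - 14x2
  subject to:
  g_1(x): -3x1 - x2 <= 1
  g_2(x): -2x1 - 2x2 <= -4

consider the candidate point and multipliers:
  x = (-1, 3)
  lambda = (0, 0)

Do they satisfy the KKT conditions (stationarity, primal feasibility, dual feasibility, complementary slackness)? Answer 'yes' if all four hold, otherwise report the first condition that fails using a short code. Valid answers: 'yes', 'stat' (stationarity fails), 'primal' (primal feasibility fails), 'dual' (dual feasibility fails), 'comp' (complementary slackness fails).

Gradient of f: grad f(x) = Q x + c = (0, 0)
Constraint values g_i(x) = a_i^T x - b_i:
  g_1((-1, 3)) = -1
  g_2((-1, 3)) = 0
Stationarity residual: grad f(x) + sum_i lambda_i a_i = (0, 0)
  -> stationarity OK
Primal feasibility (all g_i <= 0): OK
Dual feasibility (all lambda_i >= 0): OK
Complementary slackness (lambda_i * g_i(x) = 0 for all i): OK

Verdict: yes, KKT holds.

yes


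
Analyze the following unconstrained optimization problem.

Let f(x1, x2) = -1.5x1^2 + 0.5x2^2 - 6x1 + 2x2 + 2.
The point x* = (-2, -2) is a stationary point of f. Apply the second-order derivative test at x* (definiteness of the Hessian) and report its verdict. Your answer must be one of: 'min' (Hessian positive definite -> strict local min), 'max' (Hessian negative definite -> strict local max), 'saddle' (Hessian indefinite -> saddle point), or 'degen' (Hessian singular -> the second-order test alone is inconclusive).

Compute the Hessian H = grad^2 f:
  H = [[-3, 0], [0, 1]]
Verify stationarity: grad f(x*) = H x* + g = (0, 0).
Eigenvalues of H: -3, 1.
Eigenvalues have mixed signs, so H is indefinite -> x* is a saddle point.

saddle


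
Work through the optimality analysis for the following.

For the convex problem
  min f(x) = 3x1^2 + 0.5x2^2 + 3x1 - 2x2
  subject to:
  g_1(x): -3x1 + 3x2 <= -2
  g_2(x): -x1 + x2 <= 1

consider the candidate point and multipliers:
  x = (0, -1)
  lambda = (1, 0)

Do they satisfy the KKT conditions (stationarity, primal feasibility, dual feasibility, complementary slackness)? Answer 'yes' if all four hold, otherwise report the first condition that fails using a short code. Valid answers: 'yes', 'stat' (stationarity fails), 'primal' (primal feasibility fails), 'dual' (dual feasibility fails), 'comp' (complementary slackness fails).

Gradient of f: grad f(x) = Q x + c = (3, -3)
Constraint values g_i(x) = a_i^T x - b_i:
  g_1((0, -1)) = -1
  g_2((0, -1)) = -2
Stationarity residual: grad f(x) + sum_i lambda_i a_i = (0, 0)
  -> stationarity OK
Primal feasibility (all g_i <= 0): OK
Dual feasibility (all lambda_i >= 0): OK
Complementary slackness (lambda_i * g_i(x) = 0 for all i): FAILS

Verdict: the first failing condition is complementary_slackness -> comp.

comp


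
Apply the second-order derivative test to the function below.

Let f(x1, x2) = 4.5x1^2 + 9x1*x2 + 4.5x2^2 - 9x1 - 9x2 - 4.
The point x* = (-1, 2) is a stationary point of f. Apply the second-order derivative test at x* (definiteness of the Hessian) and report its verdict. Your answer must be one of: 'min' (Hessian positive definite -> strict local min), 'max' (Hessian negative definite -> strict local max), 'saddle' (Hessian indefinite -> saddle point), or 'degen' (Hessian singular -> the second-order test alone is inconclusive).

Compute the Hessian H = grad^2 f:
  H = [[9, 9], [9, 9]]
Verify stationarity: grad f(x*) = H x* + g = (0, 0).
Eigenvalues of H: 0, 18.
H has a zero eigenvalue (singular; positive semidefinite but not definite), so H is neither positive definite, negative definite, nor indefinite. The second-order test alone is inconclusive -> degen.
(Indeed, f is constant along the null direction of H through x*, so x* is not a strict local extremum.)

degen


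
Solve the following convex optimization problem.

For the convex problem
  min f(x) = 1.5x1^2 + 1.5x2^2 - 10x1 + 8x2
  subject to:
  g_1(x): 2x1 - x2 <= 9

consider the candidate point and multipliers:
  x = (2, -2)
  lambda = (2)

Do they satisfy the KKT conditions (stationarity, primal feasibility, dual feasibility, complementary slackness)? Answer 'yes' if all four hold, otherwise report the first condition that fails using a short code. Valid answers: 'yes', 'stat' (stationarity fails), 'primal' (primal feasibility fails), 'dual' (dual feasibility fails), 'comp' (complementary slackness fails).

Gradient of f: grad f(x) = Q x + c = (-4, 2)
Constraint values g_i(x) = a_i^T x - b_i:
  g_1((2, -2)) = -3
Stationarity residual: grad f(x) + sum_i lambda_i a_i = (0, 0)
  -> stationarity OK
Primal feasibility (all g_i <= 0): OK
Dual feasibility (all lambda_i >= 0): OK
Complementary slackness (lambda_i * g_i(x) = 0 for all i): FAILS

Verdict: the first failing condition is complementary_slackness -> comp.

comp
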